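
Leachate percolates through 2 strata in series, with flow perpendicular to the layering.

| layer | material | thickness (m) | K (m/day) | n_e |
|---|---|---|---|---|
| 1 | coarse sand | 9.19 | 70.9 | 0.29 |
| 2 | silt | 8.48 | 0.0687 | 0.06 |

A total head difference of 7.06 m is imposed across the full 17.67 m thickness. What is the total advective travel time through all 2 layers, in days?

With flow normal to the layers, continuity requires the same specific discharge q through every layer.
Σ(b_i/K_i) = 9.19/70.9 + 8.48/0.0687 = 123.6 d.
q = Δh / Σ(b_i/K_i) = 7.06 / 123.6 = 0.05714 m/day.
In each layer the seepage velocity is v_i = q/n_i, so the layer transit time is t_i = b_i·n_i / q:
  layer 1 (coarse sand): t_1 = 9.19 × 0.29 / 0.05714 = 46.64 d
  layer 2 (silt): t_2 = 8.48 × 0.06 / 0.05714 = 8.905 d
Total t = Σ t_i = 55.55 days.

55.5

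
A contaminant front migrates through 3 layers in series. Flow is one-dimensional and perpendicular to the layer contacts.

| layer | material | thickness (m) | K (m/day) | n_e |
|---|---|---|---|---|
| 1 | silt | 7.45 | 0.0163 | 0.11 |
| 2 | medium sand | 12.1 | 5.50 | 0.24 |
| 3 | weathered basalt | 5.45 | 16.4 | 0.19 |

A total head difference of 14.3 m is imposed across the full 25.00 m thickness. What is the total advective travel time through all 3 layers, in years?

0.419

With flow normal to the layers, continuity requires the same specific discharge q through every layer.
Σ(b_i/K_i) = 7.45/0.0163 + 12.1/5.50 + 5.45/16.4 = 459.6 d.
q = Δh / Σ(b_i/K_i) = 14.3 / 459.6 = 0.03111 m/day.
In each layer the seepage velocity is v_i = q/n_i, so the layer transit time is t_i = b_i·n_i / q:
  layer 1 (silt): t_1 = 7.45 × 0.11 / 0.03111 = 26.34 d
  layer 2 (medium sand): t_2 = 12.1 × 0.24 / 0.03111 = 93.33 d
  layer 3 (weathered basalt): t_3 = 5.45 × 0.19 / 0.03111 = 33.28 d
Total t = Σ t_i = 152.9 days = 0.4188 years.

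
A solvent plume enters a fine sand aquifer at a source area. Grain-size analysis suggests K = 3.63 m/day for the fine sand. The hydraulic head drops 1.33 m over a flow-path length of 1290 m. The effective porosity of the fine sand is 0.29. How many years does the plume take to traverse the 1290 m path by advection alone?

Hydraulic gradient i = Δh / L = 1.33 / 1290 = 0.001031.
Darcy flux q = K · i = 3.630 × 0.001031 = 0.003743 m/day.
Seepage velocity v = q / n_e = 0.003743 / 0.29 = 0.01291 m/day.
Travel time t = L / v = 1290 / 0.01291 = 99958 days = 273.7 years.

274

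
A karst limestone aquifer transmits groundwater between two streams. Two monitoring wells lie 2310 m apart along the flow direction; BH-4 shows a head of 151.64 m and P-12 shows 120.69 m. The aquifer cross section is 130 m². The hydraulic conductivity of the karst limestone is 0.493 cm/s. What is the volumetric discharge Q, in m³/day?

742

Convert K: 0.493 cm/s × 864 = 426.0 m/day.
Hydraulic gradient i = (151.64 − 120.69) / 2310 = 30.95 / 2310 = 0.01340.
Darcy's law: Q = K · A · i = 426.0 × 130.0 × 0.01340 = 741.9 m³/day.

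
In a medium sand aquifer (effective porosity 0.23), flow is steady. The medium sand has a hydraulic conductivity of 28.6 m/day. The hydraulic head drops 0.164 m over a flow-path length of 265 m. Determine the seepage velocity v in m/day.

Hydraulic gradient i = Δh / L = 0.164 / 265 = 0.0006189.
Darcy flux q = K · i = 28.60 × 0.0006189 = 0.01770 m/day.
Seepage velocity v = q / n_e = 0.01770 / 0.23 = 0.07695 m/day.

0.0770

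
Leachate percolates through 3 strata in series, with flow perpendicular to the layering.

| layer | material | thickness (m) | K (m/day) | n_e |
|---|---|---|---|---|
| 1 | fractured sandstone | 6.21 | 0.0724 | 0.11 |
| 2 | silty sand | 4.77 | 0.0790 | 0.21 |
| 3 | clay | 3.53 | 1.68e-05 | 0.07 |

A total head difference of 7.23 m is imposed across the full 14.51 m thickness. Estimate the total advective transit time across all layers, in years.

With flow normal to the layers, continuity requires the same specific discharge q through every layer.
Σ(b_i/K_i) = 6.21/0.0724 + 4.77/0.0790 + 3.53/1.68e-05 = 2.103e+05 d.
q = Δh / Σ(b_i/K_i) = 7.23 / 2.103e+05 = 3.439e-05 m/day.
In each layer the seepage velocity is v_i = q/n_i, so the layer transit time is t_i = b_i·n_i / q:
  layer 1 (fractured sandstone): t_1 = 6.21 × 0.11 / 3.439e-05 = 19866 d
  layer 2 (silty sand): t_2 = 4.77 × 0.21 / 3.439e-05 = 29132 d
  layer 3 (clay): t_3 = 3.53 × 0.07 / 3.439e-05 = 7186 d
Total t = Σ t_i = 56184 days = 153.8 years.

154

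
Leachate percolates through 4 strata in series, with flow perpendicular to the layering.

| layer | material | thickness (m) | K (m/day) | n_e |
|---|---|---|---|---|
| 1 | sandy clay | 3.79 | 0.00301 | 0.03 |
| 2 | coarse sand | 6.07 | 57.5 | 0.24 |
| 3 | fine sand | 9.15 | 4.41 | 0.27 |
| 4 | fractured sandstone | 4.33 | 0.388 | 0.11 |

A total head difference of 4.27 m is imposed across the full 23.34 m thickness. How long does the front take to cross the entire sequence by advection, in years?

3.69

With flow normal to the layers, continuity requires the same specific discharge q through every layer.
Σ(b_i/K_i) = 3.79/0.00301 + 6.07/57.5 + 9.15/4.41 + 4.33/0.388 = 1272 d.
q = Δh / Σ(b_i/K_i) = 4.27 / 1272 = 0.003356 m/day.
In each layer the seepage velocity is v_i = q/n_i, so the layer transit time is t_i = b_i·n_i / q:
  layer 1 (sandy clay): t_1 = 3.79 × 0.03 / 0.003356 = 33.88 d
  layer 2 (coarse sand): t_2 = 6.07 × 0.24 / 0.003356 = 434.1 d
  layer 3 (fine sand): t_3 = 9.15 × 0.27 / 0.003356 = 736.2 d
  layer 4 (fractured sandstone): t_4 = 4.33 × 0.11 / 0.003356 = 141.9 d
Total t = Σ t_i = 1346 days = 3.686 years.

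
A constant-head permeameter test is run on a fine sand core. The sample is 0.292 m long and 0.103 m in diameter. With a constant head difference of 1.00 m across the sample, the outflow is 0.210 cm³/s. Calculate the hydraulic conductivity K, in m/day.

0.636

Cross-sectional area A = π·(d/2)² = π × (0.103/2)² = 0.008332 m².
Convert discharge: 0.210 cm³/s = 2.100e-07 m³/s.
Darcy's law rearranged: K = Q·L / (A·Δh) = 2.100e-07 × 0.292 / (0.008332 × 1.00) = 7.359e-06 m/s = 0.6358 m/day.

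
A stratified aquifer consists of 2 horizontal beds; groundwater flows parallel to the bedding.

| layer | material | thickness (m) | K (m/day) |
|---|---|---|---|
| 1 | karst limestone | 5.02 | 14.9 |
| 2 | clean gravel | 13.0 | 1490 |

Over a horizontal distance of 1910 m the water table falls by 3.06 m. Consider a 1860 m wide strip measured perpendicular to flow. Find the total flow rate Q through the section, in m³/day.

57900

Flow is parallel to layering, so each bed carries its own Darcy discharge and the transmissivities add.
Σ(K_i·b_i) = 14.9×5.02 + 1490×13.0 = 19445 m²/day.
Hydraulic gradient i = Δh / L = 3.06 / 1910 = 0.001602.
Q = Σ(K_i·b_i) · W · i = 19445 × 1860 × 0.001602 = 57943 m³/day.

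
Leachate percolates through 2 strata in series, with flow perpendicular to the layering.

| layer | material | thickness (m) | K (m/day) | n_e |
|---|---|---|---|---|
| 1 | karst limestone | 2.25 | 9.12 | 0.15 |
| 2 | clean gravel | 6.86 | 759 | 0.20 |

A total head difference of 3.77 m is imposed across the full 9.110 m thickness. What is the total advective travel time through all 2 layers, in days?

0.116

With flow normal to the layers, continuity requires the same specific discharge q through every layer.
Σ(b_i/K_i) = 2.25/9.12 + 6.86/759 = 0.2557 d.
q = Δh / Σ(b_i/K_i) = 3.77 / 0.2557 = 14.74 m/day.
In each layer the seepage velocity is v_i = q/n_i, so the layer transit time is t_i = b_i·n_i / q:
  layer 1 (karst limestone): t_1 = 2.25 × 0.15 / 14.74 = 0.02290 d
  layer 2 (clean gravel): t_2 = 6.86 × 0.20 / 14.74 = 0.09307 d
Total t = Σ t_i = 0.1160 days.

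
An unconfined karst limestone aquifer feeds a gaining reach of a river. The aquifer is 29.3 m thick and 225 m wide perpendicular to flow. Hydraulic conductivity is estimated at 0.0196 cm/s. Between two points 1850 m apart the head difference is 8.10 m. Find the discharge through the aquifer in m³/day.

489

Convert K: 0.0196 cm/s × 864 = 16.93 m/day.
Cross-sectional area A = 225 × 29.3 = 6592 m².
Hydraulic gradient i = Δh / L = 8.10 / 1850 = 0.004378.
Darcy's law: Q = K · A · i = 16.93 × 6592 × 0.004378 = 488.8 m³/day.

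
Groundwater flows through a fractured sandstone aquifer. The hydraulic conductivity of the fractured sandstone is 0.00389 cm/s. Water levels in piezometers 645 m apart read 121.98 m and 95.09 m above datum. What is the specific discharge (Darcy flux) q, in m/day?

Convert K: 0.00389 cm/s × 864 = 3.361 m/day.
Hydraulic gradient i = (121.98 − 95.09) / 645 = 26.89 / 645 = 0.04169.
Specific discharge q = K · i = 3.361 × 0.04169 = 0.1401 m/day.

0.140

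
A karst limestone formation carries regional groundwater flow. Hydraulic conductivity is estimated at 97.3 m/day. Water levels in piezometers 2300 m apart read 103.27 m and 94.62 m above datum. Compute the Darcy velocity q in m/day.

0.366

Hydraulic gradient i = (103.27 − 94.62) / 2300 = 8.65 / 2300 = 0.003761.
Specific discharge q = K · i = 97.30 × 0.003761 = 0.3659 m/day.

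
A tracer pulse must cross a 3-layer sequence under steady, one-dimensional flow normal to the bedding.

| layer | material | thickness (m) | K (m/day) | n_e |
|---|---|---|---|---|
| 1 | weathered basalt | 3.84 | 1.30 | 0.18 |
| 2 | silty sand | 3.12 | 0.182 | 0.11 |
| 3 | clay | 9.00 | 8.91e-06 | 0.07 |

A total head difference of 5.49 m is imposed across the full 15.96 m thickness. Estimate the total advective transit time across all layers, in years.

With flow normal to the layers, continuity requires the same specific discharge q through every layer.
Σ(b_i/K_i) = 3.84/1.30 + 3.12/0.182 + 9.00/8.91e-06 = 1.010e+06 d.
q = Δh / Σ(b_i/K_i) = 5.49 / 1.010e+06 = 5.435e-06 m/day.
In each layer the seepage velocity is v_i = q/n_i, so the layer transit time is t_i = b_i·n_i / q:
  layer 1 (weathered basalt): t_1 = 3.84 × 0.18 / 5.435e-06 = 1.272e+05 d
  layer 2 (silty sand): t_2 = 3.12 × 0.11 / 5.435e-06 = 63146 d
  layer 3 (clay): t_3 = 9.00 × 0.07 / 5.435e-06 = 1.159e+05 d
Total t = Σ t_i = 3.062e+05 days = 838.4 years.

838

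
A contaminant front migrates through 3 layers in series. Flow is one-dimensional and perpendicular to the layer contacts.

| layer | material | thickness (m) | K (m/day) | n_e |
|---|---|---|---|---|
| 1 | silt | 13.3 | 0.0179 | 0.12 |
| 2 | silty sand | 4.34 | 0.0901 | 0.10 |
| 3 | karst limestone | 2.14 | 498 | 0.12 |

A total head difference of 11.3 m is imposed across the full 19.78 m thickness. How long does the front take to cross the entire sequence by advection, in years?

0.438

With flow normal to the layers, continuity requires the same specific discharge q through every layer.
Σ(b_i/K_i) = 13.3/0.0179 + 4.34/0.0901 + 2.14/498 = 791.2 d.
q = Δh / Σ(b_i/K_i) = 11.3 / 791.2 = 0.01428 m/day.
In each layer the seepage velocity is v_i = q/n_i, so the layer transit time is t_i = b_i·n_i / q:
  layer 1 (silt): t_1 = 13.3 × 0.12 / 0.01428 = 111.7 d
  layer 2 (silty sand): t_2 = 4.34 × 0.10 / 0.01428 = 30.39 d
  layer 3 (karst limestone): t_3 = 2.14 × 0.12 / 0.01428 = 17.98 d
Total t = Σ t_i = 160.1 days = 0.4384 years.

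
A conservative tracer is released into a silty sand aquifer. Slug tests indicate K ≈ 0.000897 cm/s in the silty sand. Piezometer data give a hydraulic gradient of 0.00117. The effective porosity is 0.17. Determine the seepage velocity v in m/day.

Convert K: 0.000897 cm/s × 864 = 0.7750 m/day.
Hydraulic gradient i = 0.00117.
Darcy flux q = K · i = 0.7750 × 0.001170 = 0.0009068 m/day.
Seepage velocity v = q / n_e = 0.0009068 / 0.17 = 0.005334 m/day.

0.00533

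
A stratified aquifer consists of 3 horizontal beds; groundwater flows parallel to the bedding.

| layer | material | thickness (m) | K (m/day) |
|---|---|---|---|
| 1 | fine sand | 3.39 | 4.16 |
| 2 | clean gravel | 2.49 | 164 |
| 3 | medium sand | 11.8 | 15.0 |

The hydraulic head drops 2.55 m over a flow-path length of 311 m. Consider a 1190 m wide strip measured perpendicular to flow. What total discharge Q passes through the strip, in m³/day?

Flow is parallel to layering, so each bed carries its own Darcy discharge and the transmissivities add.
Σ(K_i·b_i) = 4.16×3.39 + 164×2.49 + 15.0×11.8 = 599.5 m²/day.
Hydraulic gradient i = Δh / L = 2.55 / 311 = 0.008199.
Q = Σ(K_i·b_i) · W · i = 599.5 × 1190 × 0.008199 = 5849 m³/day.

5850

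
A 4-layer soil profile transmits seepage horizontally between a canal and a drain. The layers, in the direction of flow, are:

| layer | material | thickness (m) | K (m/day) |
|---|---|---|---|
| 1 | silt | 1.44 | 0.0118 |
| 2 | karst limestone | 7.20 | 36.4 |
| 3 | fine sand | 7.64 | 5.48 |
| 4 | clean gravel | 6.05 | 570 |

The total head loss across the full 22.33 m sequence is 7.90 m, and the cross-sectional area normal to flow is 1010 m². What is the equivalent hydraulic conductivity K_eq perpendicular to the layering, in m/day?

0.181

Flow is perpendicular to layering, so the layers act in series and the equivalent K is the thickness-weighted harmonic mean.
Total thickness L = 1.44 + 7.20 + 7.64 + 6.05 = 22.33 m.
Σ(b_i/K_i) = 1.44/0.0118 + 7.20/36.4 + 7.64/5.48 + 6.05/570 = 123.6 d.
K_eq = L / Σ(b_i/K_i) = 22.33 / 123.6 = 0.1806 m/day.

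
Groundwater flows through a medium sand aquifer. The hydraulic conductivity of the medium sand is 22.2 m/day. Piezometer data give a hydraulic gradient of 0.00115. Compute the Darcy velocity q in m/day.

0.0255

Hydraulic gradient i = 0.00115.
Specific discharge q = K · i = 22.20 × 0.001150 = 0.02553 m/day.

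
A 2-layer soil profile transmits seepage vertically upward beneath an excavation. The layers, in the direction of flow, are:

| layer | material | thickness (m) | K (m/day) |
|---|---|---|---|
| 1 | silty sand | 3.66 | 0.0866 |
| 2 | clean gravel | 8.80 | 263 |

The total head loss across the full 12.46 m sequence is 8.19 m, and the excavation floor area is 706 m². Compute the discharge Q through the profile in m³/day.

Flow is perpendicular to layering, so the layers act in series and the equivalent K is the thickness-weighted harmonic mean.
Total thickness L = 3.66 + 8.80 = 12.46 m.
Σ(b_i/K_i) = 3.66/0.0866 + 8.80/263 = 42.30 d.
K_eq = L / Σ(b_i/K_i) = 12.46 / 42.30 = 0.2946 m/day.
Q = K_eq · A · (Δh/L) = 0.2946 × 706 × (8.19/12.46) = 136.7 m³/day.

137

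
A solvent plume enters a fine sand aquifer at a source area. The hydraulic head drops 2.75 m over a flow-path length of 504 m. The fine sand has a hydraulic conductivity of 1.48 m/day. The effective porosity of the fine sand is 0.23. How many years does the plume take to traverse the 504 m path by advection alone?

39.3

Hydraulic gradient i = Δh / L = 2.75 / 504 = 0.005456.
Darcy flux q = K · i = 1.480 × 0.005456 = 0.008075 m/day.
Seepage velocity v = q / n_e = 0.008075 / 0.23 = 0.03511 m/day.
Travel time t = L / v = 504 / 0.03511 = 14355 days = 39.30 years.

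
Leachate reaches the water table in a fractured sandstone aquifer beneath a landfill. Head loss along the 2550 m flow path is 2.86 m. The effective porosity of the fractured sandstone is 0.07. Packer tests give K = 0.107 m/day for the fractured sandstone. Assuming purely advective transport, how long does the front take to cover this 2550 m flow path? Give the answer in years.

Hydraulic gradient i = Δh / L = 2.86 / 2550 = 0.001122.
Darcy flux q = K · i = 0.1070 × 0.001122 = 0.0001200 m/day.
Seepage velocity v = q / n_e = 0.0001200 / 0.07 = 0.001714 m/day.
Travel time t = L / v = 2550 / 0.001714 = 1.487e+06 days = 4072 years.

4070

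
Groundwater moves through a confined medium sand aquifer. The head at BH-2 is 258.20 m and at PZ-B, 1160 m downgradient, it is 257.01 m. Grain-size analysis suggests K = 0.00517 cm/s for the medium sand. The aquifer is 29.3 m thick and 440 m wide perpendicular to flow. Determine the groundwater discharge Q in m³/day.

59.1

Convert K: 0.00517 cm/s × 864 = 4.467 m/day.
Cross-sectional area A = 440 × 29.3 = 12892 m².
Hydraulic gradient i = (258.20 − 257.01) / 1160 = 1.19 / 1160 = 0.001026.
Darcy's law: Q = K · A · i = 4.467 × 12892 × 0.001026 = 59.08 m³/day.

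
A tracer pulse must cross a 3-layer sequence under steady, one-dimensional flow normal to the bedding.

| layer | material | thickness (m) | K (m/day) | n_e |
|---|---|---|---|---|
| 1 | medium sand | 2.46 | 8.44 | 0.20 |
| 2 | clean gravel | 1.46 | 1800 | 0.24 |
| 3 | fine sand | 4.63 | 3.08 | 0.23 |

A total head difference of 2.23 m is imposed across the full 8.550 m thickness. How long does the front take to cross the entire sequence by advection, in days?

1.54

With flow normal to the layers, continuity requires the same specific discharge q through every layer.
Σ(b_i/K_i) = 2.46/8.44 + 1.46/1800 + 4.63/3.08 = 1.796 d.
q = Δh / Σ(b_i/K_i) = 2.23 / 1.796 = 1.242 m/day.
In each layer the seepage velocity is v_i = q/n_i, so the layer transit time is t_i = b_i·n_i / q:
  layer 1 (medium sand): t_1 = 2.46 × 0.20 / 1.242 = 0.3961 d
  layer 2 (clean gravel): t_2 = 1.46 × 0.24 / 1.242 = 0.2821 d
  layer 3 (fine sand): t_3 = 4.63 × 0.23 / 1.242 = 0.8574 d
Total t = Σ t_i = 1.536 days.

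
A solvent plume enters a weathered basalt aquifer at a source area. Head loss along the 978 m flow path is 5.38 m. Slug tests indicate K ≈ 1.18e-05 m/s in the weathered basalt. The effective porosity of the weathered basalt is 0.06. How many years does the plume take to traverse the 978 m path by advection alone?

Convert K: 1.18e-05 m/s × 86400 = 1.020 m/day.
Hydraulic gradient i = Δh / L = 5.38 / 978 = 0.005501.
Darcy flux q = K · i = 1.020 × 0.005501 = 0.005608 m/day.
Seepage velocity v = q / n_e = 0.005608 / 0.06 = 0.09347 m/day.
Travel time t = L / v = 978 / 0.09347 = 10463 days = 28.65 years.

28.6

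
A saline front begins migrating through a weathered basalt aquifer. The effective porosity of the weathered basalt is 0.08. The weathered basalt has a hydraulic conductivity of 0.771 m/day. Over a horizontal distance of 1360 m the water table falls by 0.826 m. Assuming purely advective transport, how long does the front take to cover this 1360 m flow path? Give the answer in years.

Hydraulic gradient i = Δh / L = 0.826 / 1360 = 0.0006074.
Darcy flux q = K · i = 0.7710 × 0.0006074 = 0.0004683 m/day.
Seepage velocity v = q / n_e = 0.0004683 / 0.08 = 0.005853 m/day.
Travel time t = L / v = 1360 / 0.005853 = 2.323e+05 days = 636.1 years.

636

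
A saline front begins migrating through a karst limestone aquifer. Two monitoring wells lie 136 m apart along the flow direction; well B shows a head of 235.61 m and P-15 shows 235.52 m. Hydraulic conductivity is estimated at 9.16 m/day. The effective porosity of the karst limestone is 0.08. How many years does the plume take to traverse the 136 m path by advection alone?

Hydraulic gradient i = (235.61 − 235.52) / 136 = 0.09 / 136 = 0.0006618.
Darcy flux q = K · i = 9.160 × 0.0006618 = 0.006062 m/day.
Seepage velocity v = q / n_e = 0.006062 / 0.08 = 0.07577 m/day.
Travel time t = L / v = 136 / 0.07577 = 1795 days = 4.914 years.

4.91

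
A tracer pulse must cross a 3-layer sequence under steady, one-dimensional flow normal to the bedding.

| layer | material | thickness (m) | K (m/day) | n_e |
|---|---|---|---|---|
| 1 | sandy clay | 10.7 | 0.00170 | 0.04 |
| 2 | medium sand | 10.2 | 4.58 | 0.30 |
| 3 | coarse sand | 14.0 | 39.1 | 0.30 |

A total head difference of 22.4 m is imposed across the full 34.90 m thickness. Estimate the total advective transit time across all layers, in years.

With flow normal to the layers, continuity requires the same specific discharge q through every layer.
Σ(b_i/K_i) = 10.7/0.00170 + 10.2/4.58 + 14.0/39.1 = 6297 d.
q = Δh / Σ(b_i/K_i) = 22.4 / 6297 = 0.003557 m/day.
In each layer the seepage velocity is v_i = q/n_i, so the layer transit time is t_i = b_i·n_i / q:
  layer 1 (sandy clay): t_1 = 10.7 × 0.04 / 0.003557 = 120.3 d
  layer 2 (medium sand): t_2 = 10.2 × 0.30 / 0.003557 = 860.2 d
  layer 3 (coarse sand): t_3 = 14.0 × 0.30 / 0.003557 = 1181 d
Total t = Σ t_i = 2161 days = 5.917 years.

5.92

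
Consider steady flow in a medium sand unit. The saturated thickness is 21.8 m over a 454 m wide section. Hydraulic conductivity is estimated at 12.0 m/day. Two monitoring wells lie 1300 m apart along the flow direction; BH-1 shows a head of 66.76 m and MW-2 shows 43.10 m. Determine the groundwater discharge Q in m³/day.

2160

Cross-sectional area A = 454 × 21.8 = 9897 m².
Hydraulic gradient i = (66.76 − 43.10) / 1300 = 23.66 / 1300 = 0.01820.
Darcy's law: Q = K · A · i = 12.00 × 9897 × 0.01820 = 2162 m³/day.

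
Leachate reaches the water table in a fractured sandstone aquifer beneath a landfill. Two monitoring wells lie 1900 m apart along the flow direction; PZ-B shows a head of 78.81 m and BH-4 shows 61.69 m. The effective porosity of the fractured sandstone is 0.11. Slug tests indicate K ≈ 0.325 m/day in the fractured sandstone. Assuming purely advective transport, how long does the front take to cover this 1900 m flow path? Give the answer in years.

195

Hydraulic gradient i = (78.81 − 61.69) / 1900 = 17.12 / 1900 = 0.009011.
Darcy flux q = K · i = 0.3250 × 0.009011 = 0.002928 m/day.
Seepage velocity v = q / n_e = 0.002928 / 0.11 = 0.02662 m/day.
Travel time t = L / v = 1900 / 0.02662 = 71370 days = 195.4 years.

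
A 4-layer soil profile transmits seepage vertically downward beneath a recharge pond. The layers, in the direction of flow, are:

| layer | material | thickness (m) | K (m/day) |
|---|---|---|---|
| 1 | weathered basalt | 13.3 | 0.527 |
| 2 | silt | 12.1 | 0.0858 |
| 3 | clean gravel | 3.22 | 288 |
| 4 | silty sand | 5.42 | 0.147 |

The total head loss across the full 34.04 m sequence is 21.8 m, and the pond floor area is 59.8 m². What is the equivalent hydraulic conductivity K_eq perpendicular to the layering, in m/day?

Flow is perpendicular to layering, so the layers act in series and the equivalent K is the thickness-weighted harmonic mean.
Total thickness L = 13.3 + 12.1 + 3.22 + 5.42 = 34.04 m.
Σ(b_i/K_i) = 13.3/0.527 + 12.1/0.0858 + 3.22/288 + 5.42/0.147 = 203.1 d.
K_eq = L / Σ(b_i/K_i) = 34.04 / 203.1 = 0.1676 m/day.

0.168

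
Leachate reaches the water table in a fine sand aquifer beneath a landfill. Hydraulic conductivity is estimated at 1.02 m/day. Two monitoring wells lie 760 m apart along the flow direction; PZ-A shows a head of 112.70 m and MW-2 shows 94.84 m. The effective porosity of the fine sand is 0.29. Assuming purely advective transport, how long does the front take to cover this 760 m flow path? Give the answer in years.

Hydraulic gradient i = (112.70 − 94.84) / 760 = 17.86 / 760 = 0.02350.
Darcy flux q = K · i = 1.020 × 0.02350 = 0.02397 m/day.
Seepage velocity v = q / n_e = 0.02397 / 0.29 = 0.08266 m/day.
Travel time t = L / v = 760 / 0.08266 = 9195 days = 25.17 years.

25.2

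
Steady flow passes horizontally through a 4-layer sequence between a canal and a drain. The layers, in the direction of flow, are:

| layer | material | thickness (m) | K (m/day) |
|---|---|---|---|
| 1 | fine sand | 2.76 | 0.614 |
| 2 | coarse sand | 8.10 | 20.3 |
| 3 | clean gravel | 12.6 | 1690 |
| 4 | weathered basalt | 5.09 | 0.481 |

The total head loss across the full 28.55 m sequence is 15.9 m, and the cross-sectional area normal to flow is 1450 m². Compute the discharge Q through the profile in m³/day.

Flow is perpendicular to layering, so the layers act in series and the equivalent K is the thickness-weighted harmonic mean.
Total thickness L = 2.76 + 8.10 + 12.6 + 5.09 = 28.55 m.
Σ(b_i/K_i) = 2.76/0.614 + 8.10/20.3 + 12.6/1690 + 5.09/0.481 = 15.48 d.
K_eq = L / Σ(b_i/K_i) = 28.55 / 15.48 = 1.844 m/day.
Q = K_eq · A · (Δh/L) = 1.844 × 1450 × (15.9/28.55) = 1489 m³/day.

1490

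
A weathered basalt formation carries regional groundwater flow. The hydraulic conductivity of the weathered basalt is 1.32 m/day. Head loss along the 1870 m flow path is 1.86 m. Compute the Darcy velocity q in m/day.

0.00131

Hydraulic gradient i = Δh / L = 1.86 / 1870 = 0.0009947.
Specific discharge q = K · i = 1.320 × 0.0009947 = 0.001313 m/day.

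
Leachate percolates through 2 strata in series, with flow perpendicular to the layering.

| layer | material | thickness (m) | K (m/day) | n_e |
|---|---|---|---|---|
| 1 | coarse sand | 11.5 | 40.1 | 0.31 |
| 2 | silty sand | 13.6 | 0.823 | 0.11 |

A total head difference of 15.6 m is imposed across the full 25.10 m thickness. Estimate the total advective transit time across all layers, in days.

With flow normal to the layers, continuity requires the same specific discharge q through every layer.
Σ(b_i/K_i) = 11.5/40.1 + 13.6/0.823 = 16.81 d.
q = Δh / Σ(b_i/K_i) = 15.6 / 16.81 = 0.9279 m/day.
In each layer the seepage velocity is v_i = q/n_i, so the layer transit time is t_i = b_i·n_i / q:
  layer 1 (coarse sand): t_1 = 11.5 × 0.31 / 0.9279 = 3.842 d
  layer 2 (silty sand): t_2 = 13.6 × 0.11 / 0.9279 = 1.612 d
Total t = Σ t_i = 5.454 days.

5.45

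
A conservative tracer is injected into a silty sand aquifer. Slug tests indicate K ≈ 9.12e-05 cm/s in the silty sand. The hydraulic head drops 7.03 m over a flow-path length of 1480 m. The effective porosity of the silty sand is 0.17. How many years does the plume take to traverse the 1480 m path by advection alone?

Convert K: 9.12e-05 cm/s × 864 = 0.07880 m/day.
Hydraulic gradient i = Δh / L = 7.03 / 1480 = 0.004750.
Darcy flux q = K · i = 0.07880 × 0.004750 = 0.0003743 m/day.
Seepage velocity v = q / n_e = 0.0003743 / 0.17 = 0.002202 m/day.
Travel time t = L / v = 1480 / 0.002202 = 6.722e+05 days = 1840 years.

1840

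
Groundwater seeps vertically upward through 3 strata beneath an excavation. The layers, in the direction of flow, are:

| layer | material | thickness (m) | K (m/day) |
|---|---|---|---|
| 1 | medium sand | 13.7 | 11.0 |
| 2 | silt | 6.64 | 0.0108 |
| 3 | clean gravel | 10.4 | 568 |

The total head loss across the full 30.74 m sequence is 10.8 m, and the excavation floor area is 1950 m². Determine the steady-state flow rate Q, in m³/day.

34.2

Flow is perpendicular to layering, so the layers act in series and the equivalent K is the thickness-weighted harmonic mean.
Total thickness L = 13.7 + 6.64 + 10.4 = 30.74 m.
Σ(b_i/K_i) = 13.7/11.0 + 6.64/0.0108 + 10.4/568 = 616.1 d.
K_eq = L / Σ(b_i/K_i) = 30.74 / 616.1 = 0.04990 m/day.
Q = K_eq · A · (Δh/L) = 0.04990 × 1950 × (10.8/30.74) = 34.18 m³/day.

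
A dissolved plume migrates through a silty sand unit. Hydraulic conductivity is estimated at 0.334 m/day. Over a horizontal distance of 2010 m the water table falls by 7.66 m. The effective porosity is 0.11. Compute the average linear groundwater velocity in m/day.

0.0116

Hydraulic gradient i = Δh / L = 7.66 / 2010 = 0.003811.
Darcy flux q = K · i = 0.3340 × 0.003811 = 0.001273 m/day.
Seepage velocity v = q / n_e = 0.001273 / 0.11 = 0.01157 m/day.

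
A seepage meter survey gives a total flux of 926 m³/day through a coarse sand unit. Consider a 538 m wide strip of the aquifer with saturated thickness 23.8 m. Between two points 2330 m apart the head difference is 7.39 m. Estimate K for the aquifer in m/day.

22.8

Cross-sectional area A = 538 × 23.8 = 12804 m².
Hydraulic gradient i = Δh / L = 7.39 / 2330 = 0.003172.
From Q = K·A·i, K = Q / (A·i) = 926 / (12804 × 0.003172) = 22.80 m/day.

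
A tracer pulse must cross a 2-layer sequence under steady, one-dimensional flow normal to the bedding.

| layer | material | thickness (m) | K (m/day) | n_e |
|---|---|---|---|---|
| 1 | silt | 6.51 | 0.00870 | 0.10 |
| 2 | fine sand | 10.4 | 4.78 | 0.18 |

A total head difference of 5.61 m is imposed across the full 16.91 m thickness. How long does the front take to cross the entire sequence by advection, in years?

With flow normal to the layers, continuity requires the same specific discharge q through every layer.
Σ(b_i/K_i) = 6.51/0.00870 + 10.4/4.78 = 750.5 d.
q = Δh / Σ(b_i/K_i) = 5.61 / 750.5 = 0.007475 m/day.
In each layer the seepage velocity is v_i = q/n_i, so the layer transit time is t_i = b_i·n_i / q:
  layer 1 (silt): t_1 = 6.51 × 0.10 / 0.007475 = 87.08 d
  layer 2 (fine sand): t_2 = 10.4 × 0.18 / 0.007475 = 250.4 d
Total t = Σ t_i = 337.5 days = 0.9240 years.

0.924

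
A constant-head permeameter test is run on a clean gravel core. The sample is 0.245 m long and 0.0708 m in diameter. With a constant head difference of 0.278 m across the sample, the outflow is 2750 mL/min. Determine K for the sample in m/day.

Cross-sectional area A = π·(d/2)² = π × (0.0708/2)² = 0.003937 m².
Convert discharge: 2750 mL/min = 4.583e-05 m³/s.
Darcy's law rearranged: K = Q·L / (A·Δh) = 4.583e-05 × 0.245 / (0.003937 × 0.278) = 0.01026 m/s = 886.5 m/day.

886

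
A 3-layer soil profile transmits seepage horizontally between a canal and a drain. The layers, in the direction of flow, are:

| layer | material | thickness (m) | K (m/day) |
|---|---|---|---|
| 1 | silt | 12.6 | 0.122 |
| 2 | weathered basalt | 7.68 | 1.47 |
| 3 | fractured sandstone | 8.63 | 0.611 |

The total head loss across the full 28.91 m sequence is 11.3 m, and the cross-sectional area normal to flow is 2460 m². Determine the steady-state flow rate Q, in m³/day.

227

Flow is perpendicular to layering, so the layers act in series and the equivalent K is the thickness-weighted harmonic mean.
Total thickness L = 12.6 + 7.68 + 8.63 = 28.91 m.
Σ(b_i/K_i) = 12.6/0.122 + 7.68/1.47 + 8.63/0.611 = 122.6 d.
K_eq = L / Σ(b_i/K_i) = 28.91 / 122.6 = 0.2358 m/day.
Q = K_eq · A · (Δh/L) = 0.2358 × 2460 × (11.3/28.91) = 226.7 m³/day.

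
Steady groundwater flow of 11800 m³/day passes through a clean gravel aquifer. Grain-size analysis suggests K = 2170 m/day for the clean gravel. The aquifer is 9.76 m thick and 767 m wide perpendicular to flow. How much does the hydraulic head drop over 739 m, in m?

Cross-sectional area A = 767 × 9.76 = 7486 m².
From Q = K·A·i, i = Q / (K·A) = 11800 / (2170 × 7486) = 0.0007264.
Head loss Δh = i · L = 0.0007264 × 739 = 0.5368 m.

0.537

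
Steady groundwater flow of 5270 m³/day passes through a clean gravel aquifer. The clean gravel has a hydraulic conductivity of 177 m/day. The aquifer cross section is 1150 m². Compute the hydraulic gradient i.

0.0259

From Q = K·A·i, i = Q / (K·A) = 5270 / (177.0 × 1150) = 0.02589.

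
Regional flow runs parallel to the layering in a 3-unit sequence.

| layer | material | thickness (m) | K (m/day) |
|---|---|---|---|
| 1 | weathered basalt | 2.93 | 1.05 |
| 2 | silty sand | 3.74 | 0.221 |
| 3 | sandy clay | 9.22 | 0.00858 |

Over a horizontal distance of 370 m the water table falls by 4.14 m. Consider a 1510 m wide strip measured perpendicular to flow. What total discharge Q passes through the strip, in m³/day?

67.3

Flow is parallel to layering, so each bed carries its own Darcy discharge and the transmissivities add.
Σ(K_i·b_i) = 1.05×2.93 + 0.221×3.74 + 0.00858×9.22 = 3.982 m²/day.
Hydraulic gradient i = Δh / L = 4.14 / 370 = 0.01119.
Q = Σ(K_i·b_i) · W · i = 3.982 × 1510 × 0.01119 = 67.28 m³/day.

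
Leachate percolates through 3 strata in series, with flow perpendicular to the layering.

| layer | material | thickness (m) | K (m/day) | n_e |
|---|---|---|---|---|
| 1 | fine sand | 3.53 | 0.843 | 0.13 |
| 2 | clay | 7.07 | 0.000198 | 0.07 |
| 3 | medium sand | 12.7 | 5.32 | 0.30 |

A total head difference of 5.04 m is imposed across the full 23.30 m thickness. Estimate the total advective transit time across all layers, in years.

With flow normal to the layers, continuity requires the same specific discharge q through every layer.
Σ(b_i/K_i) = 3.53/0.843 + 7.07/0.000198 + 12.7/5.32 = 35714 d.
q = Δh / Σ(b_i/K_i) = 5.04 / 35714 = 0.0001411 m/day.
In each layer the seepage velocity is v_i = q/n_i, so the layer transit time is t_i = b_i·n_i / q:
  layer 1 (fine sand): t_1 = 3.53 × 0.13 / 0.0001411 = 3252 d
  layer 2 (clay): t_2 = 7.07 × 0.07 / 0.0001411 = 3507 d
  layer 3 (medium sand): t_3 = 12.7 × 0.30 / 0.0001411 = 26998 d
Total t = Σ t_i = 33756 days = 92.42 years.

92.4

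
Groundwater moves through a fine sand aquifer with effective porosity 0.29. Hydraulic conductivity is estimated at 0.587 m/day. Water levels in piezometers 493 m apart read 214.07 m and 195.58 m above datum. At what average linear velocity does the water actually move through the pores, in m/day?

0.0759

Hydraulic gradient i = (214.07 − 195.58) / 493 = 18.49 / 493 = 0.03751.
Darcy flux q = K · i = 0.5870 × 0.03751 = 0.02202 m/day.
Seepage velocity v = q / n_e = 0.02202 / 0.29 = 0.07592 m/day.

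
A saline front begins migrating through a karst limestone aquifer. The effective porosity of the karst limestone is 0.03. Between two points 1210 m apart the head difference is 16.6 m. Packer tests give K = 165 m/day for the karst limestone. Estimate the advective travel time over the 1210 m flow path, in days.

16.0

Hydraulic gradient i = Δh / L = 16.6 / 1210 = 0.01372.
Darcy flux q = K · i = 165.0 × 0.01372 = 2.264 m/day.
Seepage velocity v = q / n_e = 2.264 / 0.03 = 75.45 m/day.
Travel time t = L / v = 1210 / 75.45 = 16.04 days.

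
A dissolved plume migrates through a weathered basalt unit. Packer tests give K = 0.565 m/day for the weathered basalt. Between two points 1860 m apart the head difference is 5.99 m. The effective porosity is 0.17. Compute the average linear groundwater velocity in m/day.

0.0107

Hydraulic gradient i = Δh / L = 5.99 / 1860 = 0.003220.
Darcy flux q = K · i = 0.5650 × 0.003220 = 0.001820 m/day.
Seepage velocity v = q / n_e = 0.001820 / 0.17 = 0.01070 m/day.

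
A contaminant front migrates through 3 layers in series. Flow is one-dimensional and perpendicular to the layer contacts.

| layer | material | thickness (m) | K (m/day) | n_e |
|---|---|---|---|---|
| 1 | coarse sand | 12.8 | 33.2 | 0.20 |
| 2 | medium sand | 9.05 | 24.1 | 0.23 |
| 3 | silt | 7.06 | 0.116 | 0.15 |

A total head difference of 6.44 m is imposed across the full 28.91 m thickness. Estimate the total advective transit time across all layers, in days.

With flow normal to the layers, continuity requires the same specific discharge q through every layer.
Σ(b_i/K_i) = 12.8/33.2 + 9.05/24.1 + 7.06/0.116 = 61.62 d.
q = Δh / Σ(b_i/K_i) = 6.44 / 61.62 = 0.1045 m/day.
In each layer the seepage velocity is v_i = q/n_i, so the layer transit time is t_i = b_i·n_i / q:
  layer 1 (coarse sand): t_1 = 12.8 × 0.20 / 0.1045 = 24.50 d
  layer 2 (medium sand): t_2 = 9.05 × 0.23 / 0.1045 = 19.92 d
  layer 3 (silt): t_3 = 7.06 × 0.15 / 0.1045 = 10.13 d
Total t = Σ t_i = 54.55 days.

54.5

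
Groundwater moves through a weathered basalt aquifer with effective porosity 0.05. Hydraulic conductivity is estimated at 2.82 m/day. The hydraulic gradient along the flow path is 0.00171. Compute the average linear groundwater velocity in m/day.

0.0964

Hydraulic gradient i = 0.00171.
Darcy flux q = K · i = 2.820 × 0.001710 = 0.004822 m/day.
Seepage velocity v = q / n_e = 0.004822 / 0.05 = 0.09644 m/day.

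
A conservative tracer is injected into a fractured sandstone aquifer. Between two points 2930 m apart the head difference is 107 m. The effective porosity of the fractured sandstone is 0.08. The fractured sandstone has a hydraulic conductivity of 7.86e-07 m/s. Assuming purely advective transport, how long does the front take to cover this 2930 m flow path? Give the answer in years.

259

Convert K: 7.86e-07 m/s × 86400 = 0.06791 m/day.
Hydraulic gradient i = Δh / L = 107 / 2930 = 0.03652.
Darcy flux q = K · i = 0.06791 × 0.03652 = 0.002480 m/day.
Seepage velocity v = q / n_e = 0.002480 / 0.08 = 0.03100 m/day.
Travel time t = L / v = 2930 / 0.03100 = 94516 days = 258.8 years.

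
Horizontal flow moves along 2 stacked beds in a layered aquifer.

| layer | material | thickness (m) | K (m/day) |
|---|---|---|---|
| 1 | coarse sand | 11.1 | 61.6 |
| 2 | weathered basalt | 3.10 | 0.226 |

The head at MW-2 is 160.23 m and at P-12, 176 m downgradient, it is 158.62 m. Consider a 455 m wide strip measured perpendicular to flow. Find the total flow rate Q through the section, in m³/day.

2850

Flow is parallel to layering, so each bed carries its own Darcy discharge and the transmissivities add.
Σ(K_i·b_i) = 61.6×11.1 + 0.226×3.10 = 684.5 m²/day.
Hydraulic gradient i = (160.23 − 158.62) / 176 = 1.61 / 176 = 0.009148.
Q = Σ(K_i·b_i) · W · i = 684.5 × 455 × 0.009148 = 2849 m³/day.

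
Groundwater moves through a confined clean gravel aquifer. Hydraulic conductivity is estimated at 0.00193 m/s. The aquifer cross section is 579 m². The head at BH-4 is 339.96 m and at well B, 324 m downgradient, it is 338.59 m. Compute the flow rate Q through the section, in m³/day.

408

Convert K: 0.00193 m/s × 86400 = 166.8 m/day.
Hydraulic gradient i = (339.96 − 338.59) / 324 = 1.37 / 324 = 0.004228.
Darcy's law: Q = K · A · i = 166.8 × 579.0 × 0.004228 = 408.2 m³/day.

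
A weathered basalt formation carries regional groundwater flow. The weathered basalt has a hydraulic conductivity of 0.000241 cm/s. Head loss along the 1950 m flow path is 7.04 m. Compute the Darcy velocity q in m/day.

0.000752

Convert K: 0.000241 cm/s × 864 = 0.2082 m/day.
Hydraulic gradient i = Δh / L = 7.04 / 1950 = 0.003610.
Specific discharge q = K · i = 0.2082 × 0.003610 = 0.0007517 m/day.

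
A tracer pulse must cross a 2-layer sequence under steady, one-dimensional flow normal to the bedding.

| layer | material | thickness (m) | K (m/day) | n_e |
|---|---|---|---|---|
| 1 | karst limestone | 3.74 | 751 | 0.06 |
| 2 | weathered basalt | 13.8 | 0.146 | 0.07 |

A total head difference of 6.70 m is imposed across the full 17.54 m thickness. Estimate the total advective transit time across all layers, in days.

16.8

With flow normal to the layers, continuity requires the same specific discharge q through every layer.
Σ(b_i/K_i) = 3.74/751 + 13.8/0.146 = 94.53 d.
q = Δh / Σ(b_i/K_i) = 6.70 / 94.53 = 0.07088 m/day.
In each layer the seepage velocity is v_i = q/n_i, so the layer transit time is t_i = b_i·n_i / q:
  layer 1 (karst limestone): t_1 = 3.74 × 0.06 / 0.07088 = 3.166 d
  layer 2 (weathered basalt): t_2 = 13.8 × 0.07 / 0.07088 = 13.63 d
Total t = Σ t_i = 16.79 days.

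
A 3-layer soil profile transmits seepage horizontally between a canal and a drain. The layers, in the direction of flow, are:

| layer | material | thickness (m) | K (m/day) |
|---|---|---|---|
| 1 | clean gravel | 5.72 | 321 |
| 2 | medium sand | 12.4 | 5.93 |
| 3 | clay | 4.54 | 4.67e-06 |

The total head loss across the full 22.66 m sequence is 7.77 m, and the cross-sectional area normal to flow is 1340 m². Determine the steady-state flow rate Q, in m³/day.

Flow is perpendicular to layering, so the layers act in series and the equivalent K is the thickness-weighted harmonic mean.
Total thickness L = 5.72 + 12.4 + 4.54 = 22.66 m.
Σ(b_i/K_i) = 5.72/321 + 12.4/5.93 + 4.54/4.67e-06 = 9.722e+05 d.
K_eq = L / Σ(b_i/K_i) = 22.66 / 9.722e+05 = 2.331e-05 m/day.
Q = K_eq · A · (Δh/L) = 2.331e-05 × 1340 × (7.77/22.66) = 0.01071 m³/day.

0.0107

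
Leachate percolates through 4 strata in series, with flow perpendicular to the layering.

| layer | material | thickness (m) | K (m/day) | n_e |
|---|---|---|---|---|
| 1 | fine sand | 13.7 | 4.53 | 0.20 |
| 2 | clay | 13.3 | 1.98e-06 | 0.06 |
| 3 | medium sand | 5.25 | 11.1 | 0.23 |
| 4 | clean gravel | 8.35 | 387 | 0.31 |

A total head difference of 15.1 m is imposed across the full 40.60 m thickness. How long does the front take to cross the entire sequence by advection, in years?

8930

With flow normal to the layers, continuity requires the same specific discharge q through every layer.
Σ(b_i/K_i) = 13.7/4.53 + 13.3/1.98e-06 + 5.25/11.1 + 8.35/387 = 6.717e+06 d.
q = Δh / Σ(b_i/K_i) = 15.1 / 6.717e+06 = 2.248e-06 m/day.
In each layer the seepage velocity is v_i = q/n_i, so the layer transit time is t_i = b_i·n_i / q:
  layer 1 (fine sand): t_1 = 13.7 × 0.20 / 2.248e-06 = 1.219e+06 d
  layer 2 (clay): t_2 = 13.3 × 0.06 / 2.248e-06 = 3.550e+05 d
  layer 3 (medium sand): t_3 = 5.25 × 0.23 / 2.248e-06 = 5.372e+05 d
  layer 4 (clean gravel): t_4 = 8.35 × 0.31 / 2.248e-06 = 1.151e+06 d
Total t = Σ t_i = 3.263e+06 days = 8932 years.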